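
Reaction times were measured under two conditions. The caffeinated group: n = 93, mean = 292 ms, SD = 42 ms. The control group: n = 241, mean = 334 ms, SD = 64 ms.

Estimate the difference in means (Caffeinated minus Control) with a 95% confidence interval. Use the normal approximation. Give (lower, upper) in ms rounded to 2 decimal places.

Standard errors of each mean: 42/√93 = 4.3552 and 64/√241 = 4.1226.
SE(x̄₁ − x̄₂) = √(4.3552² + 4.1226²) = 5.9970 for independent samples with unequal variances.
With z* = 1.960, the margin is 1.960 × 5.9970 = 11.7541.
x̄₁ − x̄₂ = 292 − 334 = -42.0000; the interval is -42.0000 ± 11.7541 = (-53.75, -30.25).

(-53.75, -30.25)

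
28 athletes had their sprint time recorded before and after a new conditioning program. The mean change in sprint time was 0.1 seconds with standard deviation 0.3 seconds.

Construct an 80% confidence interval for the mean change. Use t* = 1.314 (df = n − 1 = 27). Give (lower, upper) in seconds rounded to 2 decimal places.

(0.03, 0.17)

Paired design: SE = s_d/√n = 0.3/√28 = 0.0567.
t* = 1.314; margin of error = 1.314 × 0.0567 = 0.0745.
0.1 ± 0.0745 → (0.03, 0.17).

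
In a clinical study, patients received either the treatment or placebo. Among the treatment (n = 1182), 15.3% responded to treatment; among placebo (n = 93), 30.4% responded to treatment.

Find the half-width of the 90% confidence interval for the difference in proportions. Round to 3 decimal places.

The two standard errors are √(0.1530×0.8470/1182) = 0.01047 and √(0.3040×0.6960/93) = 0.04770.
Because the samples are independent, SE_diff = √(0.01047² + 0.04770²) = 0.04884.
Using z* = 1.645 for 90%, ME = 1.645 × 0.04884 = 0.08034.

0.080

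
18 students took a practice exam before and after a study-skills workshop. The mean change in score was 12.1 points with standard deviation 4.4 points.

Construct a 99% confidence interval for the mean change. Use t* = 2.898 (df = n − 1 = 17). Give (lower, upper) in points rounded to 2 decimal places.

This is a matched-pairs design, so SE = s_d/√n = 4.4/√18 = 1.0371.
Margin = 2.898 × 1.0371 = 3.0055; the interval is 12.1 ± 3.0055 = (9.09, 15.11).

(9.09, 15.11)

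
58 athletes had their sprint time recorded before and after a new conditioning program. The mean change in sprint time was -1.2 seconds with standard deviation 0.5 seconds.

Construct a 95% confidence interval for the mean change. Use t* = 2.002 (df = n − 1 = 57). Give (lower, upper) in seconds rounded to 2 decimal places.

(-1.33, -1.07)

Paired design: SE = s_d/√n = 0.5/√58 = 0.0657.
t* = 2.002; margin of error = 2.002 × 0.0657 = 0.1315.
-1.2 ± 0.1315 → (-1.33, -1.07).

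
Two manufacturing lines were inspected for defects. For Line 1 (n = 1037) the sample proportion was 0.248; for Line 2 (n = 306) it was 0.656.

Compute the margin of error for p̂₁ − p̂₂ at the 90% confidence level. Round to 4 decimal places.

Each SE is √(p̂(1−p̂)/n): √(0.2480·0.7520/1037) = 0.01341 and √(0.6560·0.3440/306) = 0.02716.
SE(p̂₁ − p̂₂) = √(SE₁² + SE₂²) = √(0.0001798281 + 0.0007376656) = 0.03029, since the two samples are independent.
At 90% confidence z* = 1.645; margin = 1.645 × 0.03029 = 0.04983.

0.0498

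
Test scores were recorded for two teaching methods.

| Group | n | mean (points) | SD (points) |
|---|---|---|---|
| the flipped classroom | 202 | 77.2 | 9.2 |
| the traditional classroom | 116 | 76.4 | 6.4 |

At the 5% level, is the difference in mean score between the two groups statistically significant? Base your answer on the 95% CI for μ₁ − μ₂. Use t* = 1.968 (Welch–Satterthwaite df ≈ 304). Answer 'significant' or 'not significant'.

not significant

Per-group SEs: s₁/√n₁ = 9.2/√202 = 0.6473, s₂/√n₂ = 6.4/√116 = 0.5942.
Unpooled SE of the difference: √(0.41899729 + 0.35307364) = 0.8787.
Margin of error = t* · SE = 1.968 × 0.8787 = 1.7293.
x̄₁ − x̄₂ = 77.2 − 76.4 = 0.8000.
CI: 0.8000 ± 1.7293 = (-0.9293, 2.5293).
The interval (-0.9293, 2.5293) contains 0, so the difference is not significant.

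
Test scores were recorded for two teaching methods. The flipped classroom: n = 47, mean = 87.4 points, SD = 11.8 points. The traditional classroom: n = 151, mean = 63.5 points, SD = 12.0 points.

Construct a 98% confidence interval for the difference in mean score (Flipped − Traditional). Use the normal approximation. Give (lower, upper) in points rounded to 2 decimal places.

Standard errors of each mean: 11.8/√47 = 1.7212 and 12.0/√151 = 0.9765.
SE(x̄₁ − x̄₂) = √(1.7212² + 0.9765²) = 1.9789 for independent samples with unequal variances.
With z* = 2.326, the margin is 2.326 × 1.9789 = 4.6029.
x̄₁ − x̄₂ = 87.4 − 63.5 = 23.9000; the interval is 23.9000 ± 4.6029 = (19.30, 28.50).

(19.30, 28.50)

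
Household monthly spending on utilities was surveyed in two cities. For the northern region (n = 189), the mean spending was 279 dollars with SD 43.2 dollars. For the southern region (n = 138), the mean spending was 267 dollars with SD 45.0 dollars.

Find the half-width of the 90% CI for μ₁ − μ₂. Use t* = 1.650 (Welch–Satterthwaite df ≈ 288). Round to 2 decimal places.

Standard errors of each mean: 43.2/√189 = 3.1423 and 45.0/√138 = 3.8307.
SE(x̄₁ − x̄₂) = √(3.1423² + 3.8307²) = 4.9546 for independent samples with unequal variances.
With t* = 1.650, the margin is 1.650 × 4.9546 = 8.1751.

8.18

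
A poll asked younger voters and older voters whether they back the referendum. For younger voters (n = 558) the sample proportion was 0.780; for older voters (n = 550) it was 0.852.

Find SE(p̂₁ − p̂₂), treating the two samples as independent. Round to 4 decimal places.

The two standard errors are √(0.7800×0.2200/558) = 0.01754 and √(0.8520×0.1480/550) = 0.01514.
Because the samples are independent, SE_diff = √(0.01754² + 0.01514²) = 0.02317.

0.0232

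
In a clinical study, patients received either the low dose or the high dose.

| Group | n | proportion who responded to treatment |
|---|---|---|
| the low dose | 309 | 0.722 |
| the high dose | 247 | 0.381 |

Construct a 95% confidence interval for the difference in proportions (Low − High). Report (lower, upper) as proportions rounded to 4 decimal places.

(0.2625, 0.4195)

SE₁ = √(p̂₁(1−p̂₁)/n₁) = √(0.7220·0.2780/309) = 0.02549; SE₂ = √(0.3810·0.6190/247) = 0.03090.
Independent samples: SE of the difference = √(SE₁² + SE₂²) = √(0.0006497401 + 0.00095481) = 0.04006.
z* for 95% confidence is 1.960, so the margin of error is 1.960 × 0.04006 = 0.07852.
Point estimate p̂₁ − p̂₂ = 0.7220 − 0.3810 = 0.3410.
0.3410 ± 0.07852 → (0.2625, 0.4195).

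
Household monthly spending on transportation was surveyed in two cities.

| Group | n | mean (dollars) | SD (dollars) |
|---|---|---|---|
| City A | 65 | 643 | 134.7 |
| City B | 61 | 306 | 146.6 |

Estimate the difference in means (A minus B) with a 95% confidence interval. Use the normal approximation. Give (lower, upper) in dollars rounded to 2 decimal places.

(287.75, 386.25)

SE₁ = s₁/√n₁ = 134.7/√65 = 16.7075; SE₂ = 146.6/√61 = 18.7702.
Independent samples, unequal variances: SE_diff = √(SE₁² + SE₂²) = √(279.14055625 + 352.32040804) = 25.1289.
z* = 1.960, so margin of error = 1.960 × 25.1289 = 49.2526.
Difference in means = 643 − 306 = 337.0000.
337.0000 ± 49.2526 → (287.75, 386.25).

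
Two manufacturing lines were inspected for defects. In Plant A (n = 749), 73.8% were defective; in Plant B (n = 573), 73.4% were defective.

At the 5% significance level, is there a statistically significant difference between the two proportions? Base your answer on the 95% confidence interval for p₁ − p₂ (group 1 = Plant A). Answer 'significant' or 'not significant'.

not significant

The two standard errors are √(0.7380×0.2620/749) = 0.01607 and √(0.7340×0.2660/573) = 0.01846.
Because the samples are independent, SE_diff = √(0.01607² + 0.01846²) = 0.02447.
Using z* = 1.960 for 95%, ME = 1.960 × 0.02447 = 0.04796.
p̂₁ − p̂₂ = 0.0040; interval 0.0040 ± 0.04796 gives (-0.04396, 0.05196).
The interval (-0.04396, 0.05196) contains 0, so the difference is not significant.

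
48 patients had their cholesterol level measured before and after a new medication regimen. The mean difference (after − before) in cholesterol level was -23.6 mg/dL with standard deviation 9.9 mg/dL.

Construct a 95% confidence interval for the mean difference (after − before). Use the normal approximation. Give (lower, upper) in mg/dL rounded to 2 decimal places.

Paired design: SE = s_d/√n = 9.9/√48 = 1.4289.
z* = 1.960; margin of error = 1.960 × 1.4289 = 2.8006.
-23.6 ± 2.8006 → (-26.40, -20.80).

(-26.40, -20.80)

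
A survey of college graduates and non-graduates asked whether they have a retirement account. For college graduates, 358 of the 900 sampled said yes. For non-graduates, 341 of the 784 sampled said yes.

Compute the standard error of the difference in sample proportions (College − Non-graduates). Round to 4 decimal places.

Sample proportions: 358/900 = 0.3978, 341/784 = 0.4349.
Each SE is √(p̂(1−p̂)/n): √(0.3978·0.6022/900) = 0.01631 and √(0.4349·0.5651/784) = 0.01771.
SE(p̂₁ − p̂₂) = √(SE₁² + SE₂²) = √(0.0002660161 + 0.0003136441) = 0.02408, since the two samples are independent.

0.0241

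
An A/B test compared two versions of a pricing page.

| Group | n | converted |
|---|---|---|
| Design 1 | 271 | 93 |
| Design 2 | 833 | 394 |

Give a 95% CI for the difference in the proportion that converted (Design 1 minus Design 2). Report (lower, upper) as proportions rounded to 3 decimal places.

First, p̂₁ = 93/271 = 0.3432; p̂₂ = 394/833 = 0.4730.
The two standard errors are √(0.3432×0.6568/271) = 0.02884 and √(0.4730×0.5270/833) = 0.01730.
Because the samples are independent, SE_diff = √(0.02884² + 0.01730²) = 0.03363.
Using z* = 1.960 for 95%, ME = 1.960 × 0.03363 = 0.06591.
p̂₁ − p̂₂ = -0.1298; interval -0.1298 ± 0.06591 gives (-0.196, -0.064).

(-0.196, -0.064)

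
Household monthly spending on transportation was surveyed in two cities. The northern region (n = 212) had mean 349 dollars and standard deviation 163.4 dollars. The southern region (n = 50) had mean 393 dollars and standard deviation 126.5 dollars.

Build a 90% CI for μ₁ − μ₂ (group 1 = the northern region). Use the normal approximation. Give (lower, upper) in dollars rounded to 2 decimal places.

Per-group SEs: s₁/√n₁ = 163.4/√212 = 11.2224, s₂/√n₂ = 126.5/√50 = 17.8898.
Unpooled SE of the difference: √(125.94226176 + 320.04494404) = 21.1184.
Margin of error = z* · SE = 1.645 × 21.1184 = 34.7398.
x̄₁ − x̄₂ = 349 − 393 = -44.0000.
CI: -44.0000 ± 34.7398 = (-78.74, -9.26).

(-78.74, -9.26)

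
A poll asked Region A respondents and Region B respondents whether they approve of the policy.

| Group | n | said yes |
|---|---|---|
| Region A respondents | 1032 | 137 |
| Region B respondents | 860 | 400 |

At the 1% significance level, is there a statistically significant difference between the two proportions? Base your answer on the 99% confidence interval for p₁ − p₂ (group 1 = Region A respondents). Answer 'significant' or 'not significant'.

significant

Sample proportions: 137/1032 = 0.1328, 400/860 = 0.4651.
Each SE is √(p̂(1−p̂)/n): √(0.1328·0.8672/1032) = 0.01056 and √(0.4651·0.5349/860) = 0.01701.
SE(p̂₁ − p̂₂) = √(SE₁² + SE₂²) = √(0.0001115136 + 0.0002893401) = 0.02002, since the two samples are independent.
At 99% confidence z* = 2.576; margin = 2.576 × 0.02002 = 0.05157.
The difference is 0.1328 − 0.4651 = -0.3323, so the interval is -0.3323 ± 0.05157 = (-0.38387, -0.28073).
The interval (-0.38387, -0.28073) does not contain 0, so the difference is significant.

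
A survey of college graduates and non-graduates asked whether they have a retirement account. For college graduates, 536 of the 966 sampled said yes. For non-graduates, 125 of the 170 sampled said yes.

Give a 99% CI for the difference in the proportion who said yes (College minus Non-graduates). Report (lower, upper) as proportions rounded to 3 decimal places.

(-0.277, -0.084)

p̂₁ = 536/966 = 0.5549 and p̂₂ = 125/170 = 0.7353.
SE₁ = √(p̂₁(1−p̂₁)/n₁) = √(0.5549·0.4451/966) = 0.01599; SE₂ = √(0.7353·0.2647/170) = 0.03384.
Independent samples: SE of the difference = √(SE₁² + SE₂²) = √(0.0002556801 + 0.0011451456) = 0.03743.
z* for 99% confidence is 2.576, so the margin of error is 2.576 × 0.03743 = 0.09642.
Point estimate p̂₁ − p̂₂ = 0.5549 − 0.7353 = -0.1804.
-0.1804 ± 0.09642 → (-0.277, -0.084).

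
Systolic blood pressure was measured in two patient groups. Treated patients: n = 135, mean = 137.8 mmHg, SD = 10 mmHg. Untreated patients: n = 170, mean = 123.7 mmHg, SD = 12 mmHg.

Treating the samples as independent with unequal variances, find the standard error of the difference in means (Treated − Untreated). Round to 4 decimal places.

Per-group SEs: s₁/√n₁ = 10/√135 = 0.8607, s₂/√n₂ = 12/√170 = 0.9204.
Unpooled SE of the difference: √(0.74080449 + 0.84713616) = 1.2601.

1.2601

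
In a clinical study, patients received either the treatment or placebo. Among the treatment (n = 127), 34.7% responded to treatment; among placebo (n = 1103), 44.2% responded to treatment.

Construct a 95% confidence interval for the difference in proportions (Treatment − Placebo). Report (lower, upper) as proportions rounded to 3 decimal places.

SE₁ = √(p̂₁(1−p̂₁)/n₁) = √(0.3470·0.6530/127) = 0.04224; SE₂ = √(0.4420·0.5580/1103) = 0.01495.
Independent samples: SE of the difference = √(SE₁² + SE₂²) = √(0.0017842176 + 0.0002235025) = 0.04481.
z* for 95% confidence is 1.960, so the margin of error is 1.960 × 0.04481 = 0.08783.
Point estimate p̂₁ − p̂₂ = 0.3470 − 0.4420 = -0.0950.
-0.0950 ± 0.08783 → (-0.183, -0.007).

(-0.183, -0.007)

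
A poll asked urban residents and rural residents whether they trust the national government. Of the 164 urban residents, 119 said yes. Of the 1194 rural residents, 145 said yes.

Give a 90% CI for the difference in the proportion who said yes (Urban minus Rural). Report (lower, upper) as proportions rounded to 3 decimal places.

(0.545, 0.664)

First, p̂₁ = 119/164 = 0.7256; p̂₂ = 145/1194 = 0.1214.
The two standard errors are √(0.7256×0.2744/164) = 0.03484 and √(0.1214×0.8786/1194) = 0.00945.
Because the samples are independent, SE_diff = √(0.03484² + 0.00945²) = 0.03610.
Using z* = 1.645 for 90%, ME = 1.645 × 0.03610 = 0.05938.
p̂₁ − p̂₂ = 0.6042; interval 0.6042 ± 0.05938 gives (0.545, 0.664).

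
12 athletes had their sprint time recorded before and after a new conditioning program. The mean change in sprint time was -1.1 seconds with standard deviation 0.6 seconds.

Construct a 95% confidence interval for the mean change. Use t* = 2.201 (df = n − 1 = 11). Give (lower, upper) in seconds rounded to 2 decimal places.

(-1.48, -0.72)

This is a matched-pairs design, so SE = s_d/√n = 0.6/√12 = 0.1732.
Margin = 2.201 × 0.1732 = 0.3812; the interval is -1.1 ± 0.3812 = (-1.48, -0.72).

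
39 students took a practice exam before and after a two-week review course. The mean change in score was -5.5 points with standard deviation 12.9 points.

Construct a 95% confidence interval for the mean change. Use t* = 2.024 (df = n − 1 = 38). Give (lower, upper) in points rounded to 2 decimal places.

Paired design: SE = s_d/√n = 12.9/√39 = 2.0657.
t* = 2.024; margin of error = 2.024 × 2.0657 = 4.1810.
-5.5 ± 4.1810 → (-9.68, -1.32).

(-9.68, -1.32)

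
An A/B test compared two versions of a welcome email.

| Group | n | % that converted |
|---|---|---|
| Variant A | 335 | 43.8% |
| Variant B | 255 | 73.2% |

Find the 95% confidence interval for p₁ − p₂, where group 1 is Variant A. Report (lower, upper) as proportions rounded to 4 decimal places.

(-0.3700, -0.2180)

SE₁ = √(p̂₁(1−p̂₁)/n₁) = √(0.4380·0.5620/335) = 0.02711; SE₂ = √(0.7320·0.2680/255) = 0.02774.
Independent samples: SE of the difference = √(SE₁² + SE₂²) = √(0.0007349521 + 0.0007695076) = 0.03879.
z* for 95% confidence is 1.960, so the margin of error is 1.960 × 0.03879 = 0.07603.
Point estimate p̂₁ − p̂₂ = 0.4380 − 0.7320 = -0.2940.
-0.2940 ± 0.07603 → (-0.3700, -0.2180).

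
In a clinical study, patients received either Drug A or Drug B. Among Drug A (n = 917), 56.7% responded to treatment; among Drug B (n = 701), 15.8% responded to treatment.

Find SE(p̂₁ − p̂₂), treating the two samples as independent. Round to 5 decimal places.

0.02139

SE₁ = √(p̂₁(1−p̂₁)/n₁) = √(0.5670·0.4330/917) = 0.01636; SE₂ = √(0.1580·0.8420/701) = 0.01378.
Independent samples: SE of the difference = √(SE₁² + SE₂²) = √(0.0002676496 + 0.0001898884) = 0.02139.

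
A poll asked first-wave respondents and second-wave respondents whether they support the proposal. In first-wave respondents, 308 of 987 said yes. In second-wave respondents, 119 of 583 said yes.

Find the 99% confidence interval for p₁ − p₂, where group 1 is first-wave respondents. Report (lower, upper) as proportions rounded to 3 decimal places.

Sample proportions: 308/987 = 0.3121, 119/583 = 0.2041.
Each SE is √(p̂(1−p̂)/n): √(0.3121·0.6879/987) = 0.01475 and √(0.2041·0.7959/583) = 0.01669.
SE(p̂₁ − p̂₂) = √(SE₁² + SE₂²) = √(0.0002175625 + 0.0002785561) = 0.02227, since the two samples are independent.
At 99% confidence z* = 2.576; margin = 2.576 × 0.02227 = 0.05737.
The difference is 0.3121 − 0.2041 = 0.1080, so the interval is 0.1080 ± 0.05737 = (0.051, 0.165).

(0.051, 0.165)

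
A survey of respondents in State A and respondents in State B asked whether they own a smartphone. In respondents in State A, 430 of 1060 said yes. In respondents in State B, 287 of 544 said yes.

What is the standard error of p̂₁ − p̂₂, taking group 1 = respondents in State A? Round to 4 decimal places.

0.0262

Sample proportions: 430/1060 = 0.4057, 287/544 = 0.5276.
Each SE is √(p̂(1−p̂)/n): √(0.4057·0.5943/1060) = 0.01508 and √(0.5276·0.4724/544) = 0.02140.
SE(p̂₁ − p̂₂) = √(SE₁² + SE₂²) = √(0.0002274064 + 0.00045796) = 0.02618, since the two samples are independent.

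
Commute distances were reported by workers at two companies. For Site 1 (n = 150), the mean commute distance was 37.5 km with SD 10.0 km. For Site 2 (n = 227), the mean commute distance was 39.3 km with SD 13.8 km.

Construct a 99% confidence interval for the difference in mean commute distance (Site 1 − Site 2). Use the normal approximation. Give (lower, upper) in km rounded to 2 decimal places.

(-4.96, 1.36)

Per-group SEs: s₁/√n₁ = 10.0/√150 = 0.8165, s₂/√n₂ = 13.8/√227 = 0.9159.
Unpooled SE of the difference: √(0.66667225 + 0.83887281) = 1.2270.
Margin of error = z* · SE = 2.576 × 1.2270 = 3.1608.
x̄₁ − x̄₂ = 37.5 − 39.3 = -1.8000.
CI: -1.8000 ± 3.1608 = (-4.96, 1.36).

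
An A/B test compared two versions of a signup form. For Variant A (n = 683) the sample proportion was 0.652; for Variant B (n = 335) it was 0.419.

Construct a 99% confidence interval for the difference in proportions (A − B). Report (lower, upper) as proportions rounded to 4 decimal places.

(0.1492, 0.3168)

The two standard errors are √(0.6520×0.3480/683) = 0.01823 and √(0.4190×0.5810/335) = 0.02696.
Because the samples are independent, SE_diff = √(0.01823² + 0.02696²) = 0.03254.
Using z* = 2.576 for 99%, ME = 2.576 × 0.03254 = 0.08382.
p̂₁ − p̂₂ = 0.2330; interval 0.2330 ± 0.08382 gives (0.1492, 0.3168).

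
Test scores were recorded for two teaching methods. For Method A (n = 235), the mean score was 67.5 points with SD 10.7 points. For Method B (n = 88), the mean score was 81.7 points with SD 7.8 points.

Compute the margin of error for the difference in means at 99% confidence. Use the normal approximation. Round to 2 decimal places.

SE₁ = s₁/√n₁ = 10.7/√235 = 0.6980; SE₂ = 7.8/√88 = 0.8315.
Independent samples, unequal variances: SE_diff = √(SE₁² + SE₂²) = √(0.487204 + 0.69139225) = 1.0856.
z* = 2.576, so margin of error = 2.576 × 1.0856 = 2.7965.

2.80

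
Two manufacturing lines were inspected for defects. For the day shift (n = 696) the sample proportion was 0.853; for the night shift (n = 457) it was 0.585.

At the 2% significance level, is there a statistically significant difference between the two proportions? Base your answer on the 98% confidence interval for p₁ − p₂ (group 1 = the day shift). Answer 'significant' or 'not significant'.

SE₁ = √(p̂₁(1−p̂₁)/n₁) = √(0.8530·0.1470/696) = 0.01342; SE₂ = √(0.5850·0.4150/457) = 0.02305.
Independent samples: SE of the difference = √(SE₁² + SE₂²) = √(0.0001800964 + 0.0005313025) = 0.02667.
z* for 98% confidence is 2.326, so the margin of error is 2.326 × 0.02667 = 0.06203.
Point estimate p̂₁ − p̂₂ = 0.8530 − 0.5850 = 0.2680.
0.2680 ± 0.06203 → (0.20597, 0.33003).
The interval (0.20597, 0.33003) does not contain 0, so the difference is significant.

significant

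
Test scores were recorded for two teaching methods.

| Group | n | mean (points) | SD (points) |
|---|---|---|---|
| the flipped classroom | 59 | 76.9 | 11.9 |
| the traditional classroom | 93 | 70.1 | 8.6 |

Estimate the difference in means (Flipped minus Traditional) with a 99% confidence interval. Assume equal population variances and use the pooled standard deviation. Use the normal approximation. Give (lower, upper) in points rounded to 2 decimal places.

(2.51, 11.09)

Pooled variance s_p² = [58·11.9² + 92·8.6²] / (59+93−2) = 100.1180, so s_p = 10.0059.
SE_diff = s_p·√(1/n₁ + 1/n₂) = 10.0059·√(1/59 + 1/93) = 1.6654.
z* = 2.576; margin = 2.576 × 1.6654 = 4.2901.
Difference = 76.9 − 70.1 = 6.8000.
6.8000 ± 4.2901 → (2.51, 11.09).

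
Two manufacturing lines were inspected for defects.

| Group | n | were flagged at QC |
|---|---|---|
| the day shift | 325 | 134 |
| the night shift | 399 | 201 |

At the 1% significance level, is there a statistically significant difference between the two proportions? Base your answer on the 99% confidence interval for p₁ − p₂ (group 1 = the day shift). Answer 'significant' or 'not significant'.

not significant

First, p̂₁ = 134/325 = 0.4123; p̂₂ = 201/399 = 0.5038.
The two standard errors are √(0.4123×0.5877/325) = 0.02731 and √(0.5038×0.4962/399) = 0.02503.
Because the samples are independent, SE_diff = √(0.02731² + 0.02503²) = 0.03705.
Using z* = 2.576 for 99%, ME = 2.576 × 0.03705 = 0.09544.
p̂₁ − p̂₂ = -0.0915; interval -0.0915 ± 0.09544 gives (-0.18694, 0.00394).
The interval (-0.18694, 0.00394) contains 0, so the difference is not significant.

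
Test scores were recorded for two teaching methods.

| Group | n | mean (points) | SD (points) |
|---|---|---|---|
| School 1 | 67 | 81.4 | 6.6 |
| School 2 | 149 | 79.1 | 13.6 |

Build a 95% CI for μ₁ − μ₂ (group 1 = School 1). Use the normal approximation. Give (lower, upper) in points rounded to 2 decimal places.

Per-group SEs: s₁/√n₁ = 6.6/√67 = 0.8063, s₂/√n₂ = 13.6/√149 = 1.1142.
Unpooled SE of the difference: √(0.65011969 + 1.24144164) = 1.3753.
Margin of error = z* · SE = 1.960 × 1.3753 = 2.6956.
x̄₁ − x̄₂ = 81.4 − 79.1 = 2.3000.
CI: 2.3000 ± 2.6956 = (-0.40, 5.00).

(-0.40, 5.00)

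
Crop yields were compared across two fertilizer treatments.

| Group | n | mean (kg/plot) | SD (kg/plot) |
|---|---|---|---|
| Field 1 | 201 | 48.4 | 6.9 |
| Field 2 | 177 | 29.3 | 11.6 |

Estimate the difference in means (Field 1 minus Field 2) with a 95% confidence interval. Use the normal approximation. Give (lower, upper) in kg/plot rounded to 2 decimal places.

(17.14, 21.06)

Standard errors of each mean: 6.9/√201 = 0.4867 and 11.6/√177 = 0.8719.
SE(x̄₁ − x̄₂) = √(0.4867² + 0.8719²) = 0.9985 for independent samples with unequal variances.
With z* = 1.960, the margin is 1.960 × 0.9985 = 1.9571.
x̄₁ − x̄₂ = 48.4 − 29.3 = 19.1000; the interval is 19.1000 ± 1.9571 = (17.14, 21.06).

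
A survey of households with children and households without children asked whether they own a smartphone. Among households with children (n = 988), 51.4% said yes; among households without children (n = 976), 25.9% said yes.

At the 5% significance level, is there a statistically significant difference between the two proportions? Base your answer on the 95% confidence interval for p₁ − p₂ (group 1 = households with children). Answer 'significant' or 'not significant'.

SE₁ = √(p̂₁(1−p̂₁)/n₁) = √(0.5140·0.4860/988) = 0.01590; SE₂ = √(0.2590·0.7410/976) = 0.01402.
Independent samples: SE of the difference = √(SE₁² + SE₂²) = √(0.00025281 + 0.0001965604) = 0.02120.
z* for 95% confidence is 1.960, so the margin of error is 1.960 × 0.02120 = 0.04155.
Point estimate p̂₁ − p̂₂ = 0.5140 − 0.2590 = 0.2550.
0.2550 ± 0.04155 → (0.21345, 0.29655).
The interval (0.21345, 0.29655) does not contain 0, so the difference is significant.

significant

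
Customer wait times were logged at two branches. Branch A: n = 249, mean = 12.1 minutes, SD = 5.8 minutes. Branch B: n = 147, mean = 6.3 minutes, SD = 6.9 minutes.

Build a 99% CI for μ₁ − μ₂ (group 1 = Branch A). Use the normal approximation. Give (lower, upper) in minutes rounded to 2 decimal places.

(4.05, 7.55)

Per-group SEs: s₁/√n₁ = 5.8/√249 = 0.3676, s₂/√n₂ = 6.9/√147 = 0.5691.
Unpooled SE of the difference: √(0.13512976 + 0.32387481) = 0.6775.
Margin of error = z* · SE = 2.576 × 0.6775 = 1.7452.
x̄₁ − x̄₂ = 12.1 − 6.3 = 5.8000.
CI: 5.8000 ± 1.7452 = (4.05, 7.55).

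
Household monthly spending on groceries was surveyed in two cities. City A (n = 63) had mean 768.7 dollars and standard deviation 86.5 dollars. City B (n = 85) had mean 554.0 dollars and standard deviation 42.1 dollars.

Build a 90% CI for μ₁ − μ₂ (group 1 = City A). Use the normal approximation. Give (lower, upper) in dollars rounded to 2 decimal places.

(195.26, 234.14)

Per-group SEs: s₁/√n₁ = 86.5/√63 = 10.8980, s₂/√n₂ = 42.1/√85 = 4.5664.
Unpooled SE of the difference: √(118.766404 + 20.85200896) = 11.8160.
Margin of error = z* · SE = 1.645 × 11.8160 = 19.4373.
x̄₁ − x̄₂ = 768.7 − 554.0 = 214.7000.
CI: 214.7000 ± 19.4373 = (195.26, 234.14).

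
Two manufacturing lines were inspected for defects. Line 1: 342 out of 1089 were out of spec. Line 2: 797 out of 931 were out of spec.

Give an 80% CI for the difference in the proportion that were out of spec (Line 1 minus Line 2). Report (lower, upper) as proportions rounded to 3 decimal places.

Sample proportions: 342/1089 = 0.3140, 797/931 = 0.8561.
Each SE is √(p̂(1−p̂)/n): √(0.3140·0.6860/1089) = 0.01406 and √(0.8561·0.1439/931) = 0.01150.
SE(p̂₁ − p̂₂) = √(SE₁² + SE₂²) = √(0.0001976836 + 0.00013225) = 0.01816, since the two samples are independent.
At 80% confidence z* = 1.282; margin = 1.282 × 0.01816 = 0.02328.
The difference is 0.3140 − 0.8561 = -0.5421, so the interval is -0.5421 ± 0.02328 = (-0.565, -0.519).

(-0.565, -0.519)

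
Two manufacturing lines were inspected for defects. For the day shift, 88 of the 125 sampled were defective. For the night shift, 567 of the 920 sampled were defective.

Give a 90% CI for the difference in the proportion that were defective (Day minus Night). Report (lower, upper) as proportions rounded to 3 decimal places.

p̂₁ = 88/125 = 0.7040 and p̂₂ = 567/920 = 0.6163.
SE₁ = √(p̂₁(1−p̂₁)/n₁) = √(0.7040·0.2960/125) = 0.04083; SE₂ = √(0.6163·0.3837/920) = 0.01603.
Independent samples: SE of the difference = √(SE₁² + SE₂²) = √(0.0016670889 + 0.0002569609) = 0.04386.
z* for 90% confidence is 1.645, so the margin of error is 1.645 × 0.04386 = 0.07215.
Point estimate p̂₁ − p̂₂ = 0.7040 − 0.6163 = 0.0877.
0.0877 ± 0.07215 → (0.016, 0.160).

(0.016, 0.160)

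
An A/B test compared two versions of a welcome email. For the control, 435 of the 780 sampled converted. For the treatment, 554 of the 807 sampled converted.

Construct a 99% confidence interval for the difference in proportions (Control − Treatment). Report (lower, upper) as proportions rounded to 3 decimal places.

(-0.191, -0.067)

Sample proportions: 435/780 = 0.5577, 554/807 = 0.6865.
Each SE is √(p̂(1−p̂)/n): √(0.5577·0.4423/780) = 0.01778 and √(0.6865·0.3135/807) = 0.01633.
SE(p̂₁ − p̂₂) = √(SE₁² + SE₂²) = √(0.0003161284 + 0.0002666689) = 0.02414, since the two samples are independent.
At 99% confidence z* = 2.576; margin = 2.576 × 0.02414 = 0.06218.
The difference is 0.5577 − 0.6865 = -0.1288, so the interval is -0.1288 ± 0.06218 = (-0.191, -0.067).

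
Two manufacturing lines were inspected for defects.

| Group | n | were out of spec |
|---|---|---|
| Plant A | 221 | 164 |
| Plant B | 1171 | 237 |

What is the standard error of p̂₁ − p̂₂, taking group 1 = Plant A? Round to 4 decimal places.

First, p̂₁ = 164/221 = 0.7421; p̂₂ = 237/1171 = 0.2024.
The two standard errors are √(0.7421×0.2579/221) = 0.02943 and √(0.2024×0.7976/1171) = 0.01174.
Because the samples are independent, SE_diff = √(0.02943² + 0.01174²) = 0.03169.

0.0317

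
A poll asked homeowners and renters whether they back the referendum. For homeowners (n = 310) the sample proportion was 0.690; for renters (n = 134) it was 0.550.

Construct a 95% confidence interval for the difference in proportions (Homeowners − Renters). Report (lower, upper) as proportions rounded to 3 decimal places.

Each SE is √(p̂(1−p̂)/n): √(0.6900·0.3100/310) = 0.02627 and √(0.5500·0.4500/134) = 0.04298.
SE(p̂₁ − p̂₂) = √(SE₁² + SE₂²) = √(0.0006901129 + 0.0018472804) = 0.05037, since the two samples are independent.
At 95% confidence z* = 1.960; margin = 1.960 × 0.05037 = 0.09873.
The difference is 0.6900 − 0.5500 = 0.1400, so the interval is 0.1400 ± 0.09873 = (0.041, 0.239).

(0.041, 0.239)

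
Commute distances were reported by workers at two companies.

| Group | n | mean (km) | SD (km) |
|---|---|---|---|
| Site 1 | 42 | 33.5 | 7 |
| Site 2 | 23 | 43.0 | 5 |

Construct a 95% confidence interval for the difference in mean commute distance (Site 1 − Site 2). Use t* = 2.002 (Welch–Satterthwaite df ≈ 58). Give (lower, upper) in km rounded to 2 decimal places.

(-12.51, -6.49)

Standard errors of each mean: 7/√42 = 1.0801 and 5/√23 = 1.0426.
SE(x̄₁ − x̄₂) = √(1.0801² + 1.0426²) = 1.5012 for independent samples with unequal variances.
With t* = 2.002, the margin is 2.002 × 1.5012 = 3.0054.
x̄₁ − x̄₂ = 33.5 − 43.0 = -9.5000; the interval is -9.5000 ± 3.0054 = (-12.51, -6.49).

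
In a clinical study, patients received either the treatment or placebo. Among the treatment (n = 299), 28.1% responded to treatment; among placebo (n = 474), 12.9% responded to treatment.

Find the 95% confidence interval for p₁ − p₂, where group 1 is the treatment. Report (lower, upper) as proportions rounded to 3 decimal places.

SE₁ = √(p̂₁(1−p̂₁)/n₁) = √(0.2810·0.7190/299) = 0.02599; SE₂ = √(0.1290·0.8710/474) = 0.01540.
Independent samples: SE of the difference = √(SE₁² + SE₂²) = √(0.0006754801 + 0.00023716) = 0.03021.
z* for 95% confidence is 1.960, so the margin of error is 1.960 × 0.03021 = 0.05921.
Point estimate p̂₁ − p̂₂ = 0.2810 − 0.1290 = 0.1520.
0.1520 ± 0.05921 → (0.093, 0.211).

(0.093, 0.211)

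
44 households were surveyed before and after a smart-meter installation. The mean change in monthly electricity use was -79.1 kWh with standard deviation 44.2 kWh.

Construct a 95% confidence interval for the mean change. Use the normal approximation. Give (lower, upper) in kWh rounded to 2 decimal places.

This is a matched-pairs design, so SE = s_d/√n = 44.2/√44 = 6.6634.
Margin = 1.960 × 6.6634 = 13.0603; the interval is -79.1 ± 13.0603 = (-92.16, -66.04).

(-92.16, -66.04)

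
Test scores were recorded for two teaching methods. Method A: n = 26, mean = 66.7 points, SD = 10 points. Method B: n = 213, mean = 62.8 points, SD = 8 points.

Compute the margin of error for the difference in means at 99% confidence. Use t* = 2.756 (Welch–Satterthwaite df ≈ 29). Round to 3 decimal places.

Standard errors of each mean: 10/√26 = 1.9612 and 8/√213 = 0.5482.
SE(x̄₁ − x̄₂) = √(1.9612² + 0.5482²) = 2.0364 for independent samples with unequal variances.
With t* = 2.756, the margin is 2.756 × 2.0364 = 5.6123.

5.612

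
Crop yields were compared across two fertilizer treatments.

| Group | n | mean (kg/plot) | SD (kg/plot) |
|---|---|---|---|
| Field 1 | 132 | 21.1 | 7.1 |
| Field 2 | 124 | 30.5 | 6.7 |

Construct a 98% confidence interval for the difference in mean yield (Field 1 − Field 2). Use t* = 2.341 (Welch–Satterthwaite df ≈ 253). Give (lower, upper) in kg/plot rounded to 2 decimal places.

(-11.42, -7.38)

Per-group SEs: s₁/√n₁ = 7.1/√132 = 0.6180, s₂/√n₂ = 6.7/√124 = 0.6017.
Unpooled SE of the difference: √(0.381924 + 0.36204289) = 0.8625.
Margin of error = t* · SE = 2.341 × 0.8625 = 2.0191.
x̄₁ − x̄₂ = 21.1 − 30.5 = -9.4000.
CI: -9.4000 ± 2.0191 = (-11.42, -7.38).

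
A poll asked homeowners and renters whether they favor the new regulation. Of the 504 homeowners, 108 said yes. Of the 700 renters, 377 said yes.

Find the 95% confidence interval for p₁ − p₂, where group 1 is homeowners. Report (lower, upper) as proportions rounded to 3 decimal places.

(-0.376, -0.273)

First, p̂₁ = 108/504 = 0.2143; p̂₂ = 377/700 = 0.5386.
The two standard errors are √(0.2143×0.7857/504) = 0.01828 and √(0.5386×0.4614/700) = 0.01884.
Because the samples are independent, SE_diff = √(0.01828² + 0.01884²) = 0.02625.
Using z* = 1.960 for 95%, ME = 1.960 × 0.02625 = 0.05145.
p̂₁ − p̂₂ = -0.3243; interval -0.3243 ± 0.05145 gives (-0.376, -0.273).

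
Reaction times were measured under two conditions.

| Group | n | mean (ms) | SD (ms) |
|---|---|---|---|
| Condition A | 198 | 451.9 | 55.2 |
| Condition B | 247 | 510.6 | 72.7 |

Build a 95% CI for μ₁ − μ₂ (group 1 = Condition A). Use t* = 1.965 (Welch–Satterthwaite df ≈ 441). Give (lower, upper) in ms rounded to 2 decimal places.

Per-group SEs: s₁/√n₁ = 55.2/√198 = 3.9229, s₂/√n₂ = 72.7/√247 = 4.6258.
Unpooled SE of the difference: √(15.38914441 + 21.39802564) = 6.0652.
Margin of error = t* · SE = 1.965 × 6.0652 = 11.9181.
x̄₁ − x̄₂ = 451.9 − 510.6 = -58.7000.
CI: -58.7000 ± 11.9181 = (-70.62, -46.78).

(-70.62, -46.78)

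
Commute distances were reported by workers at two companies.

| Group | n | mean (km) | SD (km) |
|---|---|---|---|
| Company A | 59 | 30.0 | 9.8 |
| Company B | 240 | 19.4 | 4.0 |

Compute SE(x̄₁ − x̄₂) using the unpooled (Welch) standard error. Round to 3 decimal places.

1.302

Per-group SEs: s₁/√n₁ = 9.8/√59 = 1.2759, s₂/√n₂ = 4.0/√240 = 0.2582.
Unpooled SE of the difference: √(1.62792081 + 0.06666724) = 1.3018.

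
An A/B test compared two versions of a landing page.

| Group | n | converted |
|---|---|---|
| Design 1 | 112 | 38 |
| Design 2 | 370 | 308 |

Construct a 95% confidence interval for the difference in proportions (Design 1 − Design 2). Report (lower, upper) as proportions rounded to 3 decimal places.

First, p̂₁ = 38/112 = 0.3393; p̂₂ = 308/370 = 0.8324.
The two standard errors are √(0.3393×0.6607/112) = 0.04474 and √(0.8324×0.1676/370) = 0.01942.
Because the samples are independent, SE_diff = √(0.04474² + 0.01942²) = 0.04877.
Using z* = 1.960 for 95%, ME = 1.960 × 0.04877 = 0.09559.
p̂₁ − p̂₂ = -0.4931; interval -0.4931 ± 0.09559 gives (-0.589, -0.398).

(-0.589, -0.398)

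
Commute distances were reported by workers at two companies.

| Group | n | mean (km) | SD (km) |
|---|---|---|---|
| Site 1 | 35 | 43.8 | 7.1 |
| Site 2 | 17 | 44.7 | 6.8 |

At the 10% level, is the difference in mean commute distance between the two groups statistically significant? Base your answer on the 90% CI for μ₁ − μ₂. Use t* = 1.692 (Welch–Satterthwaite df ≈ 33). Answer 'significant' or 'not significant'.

not significant

Standard errors of each mean: 7.1/√35 = 1.2001 and 6.8/√17 = 1.6492.
SE(x̄₁ − x̄₂) = √(1.2001² + 1.6492²) = 2.0396 for independent samples with unequal variances.
With t* = 1.692, the margin is 1.692 × 2.0396 = 3.4510.
x̄₁ − x̄₂ = 43.8 − 44.7 = -0.9000; the interval is -0.9000 ± 3.4510 = (-4.3510, 2.5510).
The interval (-4.3510, 2.5510) contains 0, so the difference is not significant.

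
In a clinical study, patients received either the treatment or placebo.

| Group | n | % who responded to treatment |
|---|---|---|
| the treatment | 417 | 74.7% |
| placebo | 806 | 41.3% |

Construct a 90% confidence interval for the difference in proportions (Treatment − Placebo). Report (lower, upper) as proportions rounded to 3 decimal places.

SE₁ = √(p̂₁(1−p̂₁)/n₁) = √(0.7470·0.2530/417) = 0.02129; SE₂ = √(0.4130·0.5870/806) = 0.01734.
Independent samples: SE of the difference = √(SE₁² + SE₂²) = √(0.0004532641 + 0.0003006756) = 0.02746.
z* for 90% confidence is 1.645, so the margin of error is 1.645 × 0.02746 = 0.04517.
Point estimate p̂₁ − p̂₂ = 0.7470 − 0.4130 = 0.3340.
0.3340 ± 0.04517 → (0.289, 0.379).

(0.289, 0.379)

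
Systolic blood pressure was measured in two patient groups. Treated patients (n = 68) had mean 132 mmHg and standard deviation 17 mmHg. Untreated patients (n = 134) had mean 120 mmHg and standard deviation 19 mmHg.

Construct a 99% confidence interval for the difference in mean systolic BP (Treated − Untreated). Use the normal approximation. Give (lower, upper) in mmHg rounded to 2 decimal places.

SE₁ = s₁/√n₁ = 17/√68 = 2.0616; SE₂ = 19/√134 = 1.6414.
Independent samples, unequal variances: SE_diff = √(SE₁² + SE₂²) = √(4.25019456 + 2.69419396) = 2.6352.
z* = 2.576, so margin of error = 2.576 × 2.6352 = 6.7883.
Difference in means = 132 − 120 = 12.0000.
12.0000 ± 6.7883 → (5.21, 18.79).

(5.21, 18.79)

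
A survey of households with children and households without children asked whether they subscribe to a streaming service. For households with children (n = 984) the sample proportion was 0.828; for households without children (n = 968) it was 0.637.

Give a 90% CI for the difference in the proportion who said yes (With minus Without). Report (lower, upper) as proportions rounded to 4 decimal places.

(0.1588, 0.2232)

SE₁ = √(p̂₁(1−p̂₁)/n₁) = √(0.8280·0.1720/984) = 0.01203; SE₂ = √(0.6370·0.3630/968) = 0.01546.
Independent samples: SE of the difference = √(SE₁² + SE₂²) = √(0.0001447209 + 0.0002390116) = 0.01959.
z* for 90% confidence is 1.645, so the margin of error is 1.645 × 0.01959 = 0.03223.
Point estimate p̂₁ − p̂₂ = 0.8280 − 0.6370 = 0.1910.
0.1910 ± 0.03223 → (0.1588, 0.2232).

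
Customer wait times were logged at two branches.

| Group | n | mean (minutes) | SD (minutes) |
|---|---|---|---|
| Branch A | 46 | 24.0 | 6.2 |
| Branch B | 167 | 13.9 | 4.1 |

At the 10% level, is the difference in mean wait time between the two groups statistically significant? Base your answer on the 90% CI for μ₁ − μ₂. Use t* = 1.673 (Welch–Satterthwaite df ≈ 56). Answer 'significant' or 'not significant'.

Standard errors of each mean: 6.2/√46 = 0.9141 and 4.1/√167 = 0.3173.
SE(x̄₁ − x̄₂) = √(0.9141² + 0.3173²) = 0.9676 for independent samples with unequal variances.
With t* = 1.673, the margin is 1.673 × 0.9676 = 1.6188.
x̄₁ − x̄₂ = 24.0 − 13.9 = 10.1000; the interval is 10.1000 ± 1.6188 = (8.4812, 11.7188).
The interval (8.4812, 11.7188) does not contain 0, so the difference is significant.

significant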